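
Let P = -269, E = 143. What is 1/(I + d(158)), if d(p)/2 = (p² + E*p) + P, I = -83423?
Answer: 1/11155 ≈ 8.9646e-5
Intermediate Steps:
d(p) = -538 + 2*p² + 286*p (d(p) = 2*((p² + 143*p) - 269) = 2*(-269 + p² + 143*p) = -538 + 2*p² + 286*p)
1/(I + d(158)) = 1/(-83423 + (-538 + 2*158² + 286*158)) = 1/(-83423 + (-538 + 2*24964 + 45188)) = 1/(-83423 + (-538 + 49928 + 45188)) = 1/(-83423 + 94578) = 1/11155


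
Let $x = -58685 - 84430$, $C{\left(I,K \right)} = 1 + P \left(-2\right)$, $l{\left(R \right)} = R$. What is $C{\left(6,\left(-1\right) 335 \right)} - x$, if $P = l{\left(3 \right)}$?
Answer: $143110$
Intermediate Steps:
$P = 3$
$C{\left(I,K \right)} = -5$ ($C{\left(I,K \right)} = 1 + 3 \left(-2\right) = 1 - 6 = -5$)
$x = -143115$ ($x = -58685 - 84430 = -143115$)
$C{\left(6,\left(-1\right) 335 \right)} - x = -5 - -143115 = -5 + 143115 = 143110$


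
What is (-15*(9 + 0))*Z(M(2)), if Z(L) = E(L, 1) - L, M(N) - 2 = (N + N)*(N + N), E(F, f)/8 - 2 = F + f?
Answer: -20250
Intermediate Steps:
E(F, f) = 16 + 8*F + 8*f (E(F, f) = 16 + 8*(F + f) = 16 + (8*F + 8*f) = 16 + 8*F + 8*f)
M(N) = 2 + 4*N² (M(N) = 2 + (N + N)*(N + N) = 2 + (2*N)*(2*N) = 2 + 4*N²)
Z(L) = 24 + 7*L (Z(L) = (16 + 8*L + 8*1) - L = (16 + 8*L + 8) - L = (24 + 8*L) - L = 24 + 7*L)
(-15*(9 + 0))*Z(M(2)) = (-15*(9 + 0))*(24 + 7*(2 + 4*2²)) = (-15*9)*(24 + 7*(2 + 4*4)) = -135*(24 + 7*(2 + 16)) = -135*(24 + 7*18) = -135*(24 + 126) = -135*150 = -20250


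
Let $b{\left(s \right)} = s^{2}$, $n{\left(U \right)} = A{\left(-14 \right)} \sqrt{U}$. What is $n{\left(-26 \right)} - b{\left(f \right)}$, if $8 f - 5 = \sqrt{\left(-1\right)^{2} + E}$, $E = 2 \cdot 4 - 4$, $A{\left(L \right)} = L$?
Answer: $- \frac{\left(5 + \sqrt{5}\right)^{2}}{64} - 14 i \sqrt{26} \approx -0.81814 - 71.386 i$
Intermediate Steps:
$n{\left(U \right)} = - 14 \sqrt{U}$
$E = 4$ ($E = 8 - 4 = 4$)
$f = \frac{5}{8} + \frac{\sqrt{5}}{8}$ ($f = \frac{5}{8} + \frac{\sqrt{\left(-1\right)^{2} + 4}}{8} = \frac{5}{8} + \frac{\sqrt{1 + 4}}{8} = \frac{5}{8} + \frac{\sqrt{5}}{8} \approx 0.90451$)
$n{\left(-26 \right)} - b{\left(f \right)} = - 14 \sqrt{-26} - \left(\frac{5}{8} + \frac{\sqrt{5}}{8}\right)^{2} = - 14 i \sqrt{26} - \left(\frac{5}{8} + \frac{\sqrt{5}}{8}\right)^{2} = - \left(\frac{5}{8} + \frac{\sqrt{5}}{8}\right)^{2} - 14 i \sqrt{26}$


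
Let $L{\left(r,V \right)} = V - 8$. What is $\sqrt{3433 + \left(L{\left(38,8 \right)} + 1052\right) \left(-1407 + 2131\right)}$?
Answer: $3 \sqrt{85009} \approx 874.69$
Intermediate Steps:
$L{\left(r,V \right)} = -8 + V$
$\sqrt{3433 + \left(L{\left(38,8 \right)} + 1052\right) \left(-1407 + 2131\right)} = \sqrt{3433 + \left(\left(-8 + 8\right) + 1052\right) \left(-1407 + 2131\right)} = \sqrt{3433 + \left(0 + 1052\right) 724} = \sqrt{3433 + 1052 \cdot 724} = \sqrt{3433 + 761648} = \sqrt{765081} = 3 \sqrt{85009}$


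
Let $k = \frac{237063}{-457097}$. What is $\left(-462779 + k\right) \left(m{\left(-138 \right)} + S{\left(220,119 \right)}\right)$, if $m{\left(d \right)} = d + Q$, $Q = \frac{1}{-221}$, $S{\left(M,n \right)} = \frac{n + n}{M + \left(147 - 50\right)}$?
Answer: $\frac{2034034019404821210}{32022844529} \approx 6.3518 \cdot 10^{7}$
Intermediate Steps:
$S{\left(M,n \right)} = \frac{2 n}{97 + M}$ ($S{\left(M,n \right)} = \frac{2 n}{M + \left(147 - 50\right)} = \frac{2 n}{M + 97} = \frac{2 n}{97 + M}$)
$Q = - \frac{1}{221} \approx -0.0045249$
$m{\left(d \right)} = - \frac{1}{221} + d$ ($m{\left(d \right)} = d - \frac{1}{221} = - \frac{1}{221} + d$)
$k = - \frac{237063}{457097}$ ($k = 237063 \left(- \frac{1}{457097}\right) = - \frac{237063}{457097} \approx -0.51863$)
$\left(-462779 + k\right) \left(m{\left(-138 \right)} + S{\left(220,119 \right)}\right) = \left(-462779 - \frac{237063}{457097}\right) \left(\left(- \frac{1}{221} - 138\right) + 2 \cdot 119 \frac{1}{97 + 220}\right) = - \frac{211535129626 \left(- \frac{30499}{221} + 2 \cdot 119 \cdot \frac{1}{317}\right)}{457097} = - \frac{211535129626 \left(- \frac{30499}{221} + \frac{238}{317}\right)}{457097} = \left(- \frac{211535129626}{457097}\right) \left(- \frac{9615585}{70057}\right) = \frac{2034034019404821210}{32022844529}$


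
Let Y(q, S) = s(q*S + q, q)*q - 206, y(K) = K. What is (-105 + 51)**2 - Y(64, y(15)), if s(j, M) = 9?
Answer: 2546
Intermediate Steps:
Y(q, S) = -206 + 9*q (Y(q, S) = 9*q - 206 = -206 + 9*q)
(-105 + 51)**2 - Y(64, y(15)) = (-105 + 51)**2 - (-206 + 9*64) = (-54)**2 - (-206 + 576) = 2916 - 1*370 = 2916 - 370 = 2546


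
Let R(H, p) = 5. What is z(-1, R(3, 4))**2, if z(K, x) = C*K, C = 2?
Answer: 4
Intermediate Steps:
z(K, x) = 2*K
z(-1, R(3, 4))**2 = (2*(-1))**2 = (-2)**2 = 4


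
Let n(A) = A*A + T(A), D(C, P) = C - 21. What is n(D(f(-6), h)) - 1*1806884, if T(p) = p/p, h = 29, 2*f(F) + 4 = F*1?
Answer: -1806207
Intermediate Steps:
f(F) = -2 + F/2 (f(F) = -2 + (F*1)/2 = -2 + F/2)
T(p) = 1
D(C, P) = -21 + C
n(A) = 1 + A² (n(A) = A*A + 1 = A² + 1 = 1 + A²)
n(D(f(-6), h)) - 1*1806884 = (1 + (-21 + (-2 + (½)*(-6)))²) - 1*1806884 = (1 + (-21 + (-2 - 3))²) - 1806884 = (1 + (-21 - 5)²) - 1806884 = (1 + (-26)²) - 1806884 = (1 + 676) - 1806884 = 677 - 1806884 = -1806207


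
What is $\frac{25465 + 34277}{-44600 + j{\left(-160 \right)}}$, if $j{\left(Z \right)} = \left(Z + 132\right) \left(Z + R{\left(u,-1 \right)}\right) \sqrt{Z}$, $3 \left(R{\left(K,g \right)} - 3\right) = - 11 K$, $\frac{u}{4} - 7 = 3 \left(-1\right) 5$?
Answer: $- \frac{299755485}{245984948} - \frac{74647629 i \sqrt{10}}{614962370} \approx -1.2186 - 0.38386 i$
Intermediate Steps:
$u = -32$ ($u = 28 + 4 \cdot 3 \left(-1\right) 5 = 28 + 4 \left(\left(-3\right) 5\right) = 28 + 4 \left(-15\right) = 28 - 60 = -32$)
$R{\left(K,g \right)} = 3 - \frac{11 K}{3}$ ($R{\left(K,g \right)} = 3 + \frac{\left(-11\right) K}{3} = 3 - \frac{11 K}{3}$)
$j{\left(Z \right)} = \sqrt{Z} \left(132 + Z\right) \left(\frac{361}{3} + Z\right)$ ($j{\left(Z \right)} = \left(Z + 132\right) \left(Z + \left(3 - - \frac{352}{3}\right)\right) \sqrt{Z} = \left(132 + Z\right) \left(Z + \left(3 + \frac{352}{3}\right)\right) \sqrt{Z} = \left(132 + Z\right) \left(Z + \frac{361}{3}\right) \sqrt{Z} = \left(132 + Z\right) \left(\frac{361}{3} + Z\right) \sqrt{Z} = \sqrt{Z} \left(132 + Z\right) \left(\frac{361}{3} + Z\right)$)
$\frac{25465 + 34277}{-44600 + j{\left(-160 \right)}} = \frac{25465 + 34277}{-44600 + \sqrt{-160} \left(15884 + \left(-160\right)^{2} + \frac{757}{3} \left(-160\right)\right)} = \frac{59742}{-44600 + 4 i \sqrt{10} \left(15884 + 25600 - \frac{121120}{3}\right)} = \frac{59742}{-44600 + 4 i \sqrt{10} \cdot \frac{3332}{3}} = \frac{59742}{-44600 + \frac{13328 i \sqrt{10}}{3}}$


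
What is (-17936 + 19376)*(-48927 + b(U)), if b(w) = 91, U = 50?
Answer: -70323840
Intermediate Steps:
(-17936 + 19376)*(-48927 + b(U)) = (-17936 + 19376)*(-48927 + 91) = 1440*(-48836) = -70323840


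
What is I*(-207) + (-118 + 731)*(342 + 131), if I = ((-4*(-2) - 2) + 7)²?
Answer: 254966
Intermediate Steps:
I = 169 (I = ((8 - 2) + 7)² = (6 + 7)² = 13² = 169)
I*(-207) + (-118 + 731)*(342 + 131) = 169*(-207) + (-118 + 731)*(342 + 131) = -34983 + 613*473 = -34983 + 289949 = 254966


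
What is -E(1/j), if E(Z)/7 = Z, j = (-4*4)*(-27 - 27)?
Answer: -7/864 ≈ -0.0081019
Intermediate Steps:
j = 864 (j = -16*(-54) = 864)
E(Z) = 7*Z
-E(1/j) = -7/864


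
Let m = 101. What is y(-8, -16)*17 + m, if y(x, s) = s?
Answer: -171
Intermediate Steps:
y(-8, -16)*17 + m = -16*17 + 101 = -272 + 101 = -171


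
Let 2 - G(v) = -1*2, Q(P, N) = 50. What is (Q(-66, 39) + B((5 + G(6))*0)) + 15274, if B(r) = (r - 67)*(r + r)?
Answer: 15324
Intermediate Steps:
G(v) = 4 (G(v) = 2 - (-1)*2 = 2 - 1*(-2) = 2 + 2 = 4)
B(r) = 2*r*(-67 + r) (B(r) = (-67 + r)*(2*r) = 2*r*(-67 + r))
(Q(-66, 39) + B((5 + G(6))*0)) + 15274 = (50 + 2*((5 + 4)*0)*(-67 + (5 + 4)*0)) + 15274 = (50 + 2*(9*0)*(-67 + 9*0)) + 15274 = (50 + 2*0*(-67 + 0)) + 15274 = (50 + 2*0*(-67)) + 15274 = (50 + 0) + 15274 = 50 + 15274 = 15324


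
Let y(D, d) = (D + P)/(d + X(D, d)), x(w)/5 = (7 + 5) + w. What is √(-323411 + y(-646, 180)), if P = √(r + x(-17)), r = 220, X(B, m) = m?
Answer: √(-1164286060 + 10*√195)/60 ≈ 568.69*I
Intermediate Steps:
x(w) = 60 + 5*w (x(w) = 5*((7 + 5) + w) = 5*(12 + w) = 60 + 5*w)
P = √195 (P = √(220 + (60 + 5*(-17))) = √(220 + (60 - 85)) = √(220 - 25) = √195 ≈ 13.964)
y(D, d) = (D + √195)/(2*d) (y(D, d) = (D + √195)/(d + d) = (D + √195)/((2*d)) = (D + √195)*(1/(2*d)) = (D + √195)/(2*d))
√(-323411 + y(-646, 180)) = √(-323411 + (½)*(-646 + √195)/180) = √(-323411 + (½)*(1/180)*(-646 + √195)) = √(-323411 + (-323/180 + √195/360)) = √(-58214303/180 + √195/360)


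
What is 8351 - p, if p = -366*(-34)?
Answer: -4093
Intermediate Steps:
p = 12444
8351 - p = 8351 - 1*12444 = 8351 - 12444 = -4093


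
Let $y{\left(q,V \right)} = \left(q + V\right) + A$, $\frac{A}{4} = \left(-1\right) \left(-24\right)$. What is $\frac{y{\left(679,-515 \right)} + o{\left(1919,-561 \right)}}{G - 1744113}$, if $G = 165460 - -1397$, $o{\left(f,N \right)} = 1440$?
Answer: $- \frac{425}{394314} \approx -0.0010778$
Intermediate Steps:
$A = 96$ ($A = 4 \left(\left(-1\right) \left(-24\right)\right) = 4 \cdot 24 = 96$)
$y{\left(q,V \right)} = 96 + V + q$ ($y{\left(q,V \right)} = \left(q + V\right) + 96 = \left(V + q\right) + 96 = 96 + V + q$)
$G = 166857$ ($G = 165460 + 1397 = 166857$)
$\frac{y{\left(679,-515 \right)} + o{\left(1919,-561 \right)}}{G - 1744113} = \frac{\left(96 - 515 + 679\right) + 1440}{166857 - 1744113} = \frac{260 + 1440}{-1577256} = 1700 \left(- \frac{1}{1577256}\right) = - \frac{425}{394314}$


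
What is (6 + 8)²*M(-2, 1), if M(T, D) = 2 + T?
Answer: 0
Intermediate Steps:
(6 + 8)²*M(-2, 1) = (6 + 8)²*(2 - 2) = 14²*0 = 196*0 = 0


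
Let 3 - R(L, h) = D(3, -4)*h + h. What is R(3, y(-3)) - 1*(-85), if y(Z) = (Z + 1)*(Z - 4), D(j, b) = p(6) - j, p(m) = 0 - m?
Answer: 200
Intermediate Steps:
p(m) = -m
D(j, b) = -6 - j (D(j, b) = -1*6 - j = -6 - j)
y(Z) = (1 + Z)*(-4 + Z)
R(L, h) = 3 + 8*h (R(L, h) = 3 - ((-6 - 1*3)*h + h) = 3 - ((-6 - 3)*h + h) = 3 - (-9*h + h) = 3 - (-8)*h = 3 + 8*h)
R(3, y(-3)) - 1*(-85) = (3 + 8*(-4 + (-3)² - 3*(-3))) - 1*(-85) = (3 + 8*(-4 + 9 + 9)) + 85 = (3 + 8*14) + 85 = (3 + 112) + 85 = 115 + 85 = 200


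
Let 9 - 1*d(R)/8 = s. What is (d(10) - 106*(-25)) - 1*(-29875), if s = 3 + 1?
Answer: 32565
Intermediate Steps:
s = 4
d(R) = 40 (d(R) = 72 - 8*4 = 72 - 32 = 40)
(d(10) - 106*(-25)) - 1*(-29875) = (40 - 106*(-25)) - 1*(-29875) = (40 + 2650) + 29875 = 2690 + 29875 = 32565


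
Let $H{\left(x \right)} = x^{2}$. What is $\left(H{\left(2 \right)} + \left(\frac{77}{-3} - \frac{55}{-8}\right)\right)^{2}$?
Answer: $\frac{126025}{576} \approx 218.79$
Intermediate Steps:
$\left(H{\left(2 \right)} + \left(\frac{77}{-3} - \frac{55}{-8}\right)\right)^{2} = \left(2^{2} + \left(\frac{77}{-3} - \frac{55}{-8}\right)\right)^{2} = \left(4 + \left(77 \left(- \frac{1}{3}\right) - - \frac{55}{8}\right)\right)^{2} = \left(4 + \left(- \frac{77}{3} + \frac{55}{8}\right)\right)^{2} = \left(4 - \frac{451}{24}\right)^{2} = \left(- \frac{355}{24}\right)^{2} = \frac{126025}{576}$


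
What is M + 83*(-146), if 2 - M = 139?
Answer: -12255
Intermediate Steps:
M = -137 (M = 2 - 1*139 = 2 - 139 = -137)
M + 83*(-146) = -137 + 83*(-146) = -137 - 12118 = -12255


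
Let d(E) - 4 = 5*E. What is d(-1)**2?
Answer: 1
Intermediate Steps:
d(E) = 4 + 5*E
d(-1)**2 = (4 + 5*(-1))**2 = (4 - 5)**2 = (-1)**2 = 1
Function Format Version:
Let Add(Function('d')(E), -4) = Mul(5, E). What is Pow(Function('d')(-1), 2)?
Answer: 1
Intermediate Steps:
Function('d')(E) = Add(4, Mul(5, E))
Pow(Function('d')(-1), 2) = Pow(Add(4, Mul(5, -1)), 2) = Pow(Add(4, -5), 2) = Pow(-1, 2) = 1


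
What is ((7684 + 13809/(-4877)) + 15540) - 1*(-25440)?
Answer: 237320519/4877 ≈ 48661.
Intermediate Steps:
((7684 + 13809/(-4877)) + 15540) - 1*(-25440) = ((7684 + 13809*(-1/4877)) + 15540) + 25440 = ((7684 - 13809/4877) + 15540) + 25440 = (37461059/4877 + 15540) + 25440 = 113249639/4877 + 25440 = 237320519/4877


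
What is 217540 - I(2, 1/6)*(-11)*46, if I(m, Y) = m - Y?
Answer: 655403/3 ≈ 2.1847e+5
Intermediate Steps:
217540 - I(2, 1/6)*(-11)*46 = 217540 - (2 - 1/6)*(-11)*46 = 217540 - (2 - 1*⅙)*(-11)*46 = 217540 - (2 - ⅙)*(-11)*46 = 217540 - (11/6)*(-11)*46 = 217540 - (-121)*46/6 = 217540 - 1*(-2783/3) = 217540 + 2783/3 = 655403/3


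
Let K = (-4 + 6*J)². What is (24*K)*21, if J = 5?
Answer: 340704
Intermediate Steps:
K = 676 (K = (-4 + 6*5)² = (-4 + 30)² = 26² = 676)
(24*K)*21 = (24*676)*21 = 16224*21 = 340704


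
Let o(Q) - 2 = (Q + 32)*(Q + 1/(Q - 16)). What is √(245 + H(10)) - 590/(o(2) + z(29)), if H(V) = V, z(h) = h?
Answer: -2065/338 + √255 ≈ 9.8593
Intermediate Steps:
o(Q) = 2 + (32 + Q)*(Q + 1/(-16 + Q)) (o(Q) = 2 + (Q + 32)*(Q + 1/(Q - 16)) = 2 + (32 + Q)*(Q + 1/(-16 + Q)))
√(245 + H(10)) - 590/(o(2) + z(29)) = √(245 + 10) - 590/(2*(-509 + 2² + 16*2)/(-16 + 2) + 29) = √255 - 590/(2*(-509 + 4 + 32)/(-14) + 29) = √255 - 590/(2*(-1/14)*(-473) + 29) = √255 - 590/(473/7 + 29) = √255 - 590/676/7 = √255 - 590*7/676 = √255 - 2065/338 = -2065/338 + √255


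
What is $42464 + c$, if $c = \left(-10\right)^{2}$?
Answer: $42564$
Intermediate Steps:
$c = 100$
$42464 + c = 42464 + 100 = 42564$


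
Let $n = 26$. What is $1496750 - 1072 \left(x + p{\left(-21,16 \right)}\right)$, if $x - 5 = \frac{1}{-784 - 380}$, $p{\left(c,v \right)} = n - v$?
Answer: $\frac{430875238}{291} \approx 1.4807 \cdot 10^{6}$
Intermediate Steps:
$p{\left(c,v \right)} = 26 - v$
$x = \frac{5819}{1164}$ ($x = 5 + \frac{1}{-784 - 380} = 5 + \frac{1}{-1164} = 5 - \frac{1}{1164} = \frac{5819}{1164} \approx 4.9991$)
$1496750 - 1072 \left(x + p{\left(-21,16 \right)}\right) = 1496750 - 1072 \left(\frac{5819}{1164} + \left(26 - 16\right)\right) = 1496750 - 1072 \left(\frac{5819}{1164} + 10\right) = 1496750 - \frac{4679012}{291} = \frac{430875238}{291}$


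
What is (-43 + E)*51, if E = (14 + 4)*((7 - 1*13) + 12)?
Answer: 3315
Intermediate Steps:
E = 108 (E = 18*((7 - 13) + 12) = 18*(-6 + 12) = 18*6 = 108)
(-43 + E)*51 = (-43 + 108)*51 = 65*51 = 3315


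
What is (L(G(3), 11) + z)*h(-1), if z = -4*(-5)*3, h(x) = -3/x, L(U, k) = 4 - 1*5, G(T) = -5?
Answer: 177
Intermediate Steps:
L(U, k) = -1 (L(U, k) = 4 - 5 = -1)
z = 60 (z = 20*3 = 60)
(L(G(3), 11) + z)*h(-1) = (-1 + 60)*(-3/(-1)) = 59*(-3*(-1)) = 59*3 = 177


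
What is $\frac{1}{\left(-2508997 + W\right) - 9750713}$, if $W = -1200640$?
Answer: $- \frac{1}{13460350} \approx -7.4292 \cdot 10^{-8}$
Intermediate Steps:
$\frac{1}{\left(-2508997 + W\right) - 9750713} = \frac{1}{\left(-2508997 - 1200640\right) - 9750713} = \frac{1}{-3709637 - 9750713} = \frac{1}{-13460350} = - \frac{1}{13460350}$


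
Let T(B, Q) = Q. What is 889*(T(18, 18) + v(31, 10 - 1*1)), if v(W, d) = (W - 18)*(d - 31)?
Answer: -238252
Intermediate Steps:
v(W, d) = (-31 + d)*(-18 + W) (v(W, d) = (-18 + W)*(-31 + d) = (-31 + d)*(-18 + W))
889*(T(18, 18) + v(31, 10 - 1*1)) = 889*(18 + (558 - 31*31 - 18*(10 - 1*1) + 31*(10 - 1*1))) = 889*(18 + (558 - 961 - 18*(10 - 1) + 31*(10 - 1))) = 889*(18 + (558 - 961 - 18*9 + 31*9)) = 889*(18 + (558 - 961 - 162 + 279)) = 889*(18 - 286) = 889*(-268) = -238252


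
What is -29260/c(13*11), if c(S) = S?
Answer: -2660/13 ≈ -204.62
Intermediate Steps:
-29260/c(13*11) = -29260/(13*11) = -29260/143 = -29260*1/143 = -2660/13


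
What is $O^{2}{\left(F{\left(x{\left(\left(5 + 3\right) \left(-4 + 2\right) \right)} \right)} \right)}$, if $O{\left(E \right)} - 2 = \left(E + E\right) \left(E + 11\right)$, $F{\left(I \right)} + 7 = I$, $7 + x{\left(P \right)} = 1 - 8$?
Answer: $178084$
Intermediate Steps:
$x{\left(P \right)} = -14$ ($x{\left(P \right)} = -7 + \left(1 - 8\right) = -7 - 7 = -14$)
$F{\left(I \right)} = -7 + I$
$O{\left(E \right)} = 2 + 2 E \left(11 + E\right)$ ($O{\left(E \right)} = 2 + \left(E + E\right) \left(E + 11\right) = 2 + 2 E \left(11 + E\right)$)
$O^{2}{\left(F{\left(x{\left(\left(5 + 3\right) \left(-4 + 2\right) \right)} \right)} \right)} = \left(2 + 2 \left(-7 - 14\right)^{2} + 22 \left(-7 - 14\right)\right)^{2} = \left(2 + 2 \left(-21\right)^{2} + 22 \left(-21\right)\right)^{2} = \left(2 + 2 \cdot 441 - 462\right)^{2} = \left(2 + 882 - 462\right)^{2} = 422^{2} = 178084$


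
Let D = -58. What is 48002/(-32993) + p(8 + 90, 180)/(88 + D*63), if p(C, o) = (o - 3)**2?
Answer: -1204812829/117653038 ≈ -10.240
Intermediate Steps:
p(C, o) = (-3 + o)**2
48002/(-32993) + p(8 + 90, 180)/(88 + D*63) = 48002/(-32993) + (-3 + 180)**2/(88 - 58*63) = 48002*(-1/32993) + 177**2/(88 - 3654) = -48002/32993 + 31329/(-3566) = -48002/32993 + 31329*(-1/3566) = -48002/32993 - 31329/3566 = -1204812829/117653038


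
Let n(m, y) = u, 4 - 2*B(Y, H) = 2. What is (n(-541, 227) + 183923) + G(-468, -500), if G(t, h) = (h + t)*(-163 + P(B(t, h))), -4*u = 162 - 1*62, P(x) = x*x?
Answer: 340714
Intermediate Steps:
B(Y, H) = 1 (B(Y, H) = 2 - ½*2 = 2 - 1 = 1)
P(x) = x²
u = -25 (u = -(162 - 1*62)/4 = -(162 - 62)/4 = -¼*100 = -25)
n(m, y) = -25
G(t, h) = -162*h - 162*t (G(t, h) = (h + t)*(-163 + 1²) = (h + t)*(-163 + 1) = (h + t)*(-162) = -162*h - 162*t)
(n(-541, 227) + 183923) + G(-468, -500) = (-25 + 183923) + (-162*(-500) - 162*(-468)) = 183898 + (81000 + 75816) = 183898 + 156816 = 340714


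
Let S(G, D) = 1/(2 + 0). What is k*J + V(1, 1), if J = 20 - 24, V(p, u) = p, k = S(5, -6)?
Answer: -1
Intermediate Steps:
S(G, D) = 1/2
k = 1/2 ≈ 0.50000
J = -4
k*J + V(1, 1) = (1/2)*(-4) + 1 = -2 + 1 = -1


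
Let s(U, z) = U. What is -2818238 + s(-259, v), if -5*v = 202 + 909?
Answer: -2818497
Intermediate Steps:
v = -1111/5 (v = -(202 + 909)/5 = -⅕*1111 = -1111/5 ≈ -222.20)
-2818238 + s(-259, v) = -2818238 - 259 = -2818497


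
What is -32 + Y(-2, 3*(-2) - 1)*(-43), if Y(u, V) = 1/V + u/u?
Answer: -482/7 ≈ -68.857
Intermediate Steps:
Y(u, V) = 1 + 1/V (Y(u, V) = 1/V + 1 = 1 + 1/V)
-32 + Y(-2, 3*(-2) - 1)*(-43) = -32 + ((1 + (3*(-2) - 1))/(3*(-2) - 1))*(-43) = -32 + ((1 + (-6 - 1))/(-6 - 1))*(-43) = -32 + ((1 - 7)/(-7))*(-43) = -32 - ⅐*(-6)*(-43) = -32 + (6/7)*(-43) = -32 - 258/7 = -482/7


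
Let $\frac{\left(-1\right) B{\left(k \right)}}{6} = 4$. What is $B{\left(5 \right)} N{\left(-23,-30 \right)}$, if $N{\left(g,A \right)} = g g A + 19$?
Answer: $380424$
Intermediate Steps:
$N{\left(g,A \right)} = 19 + A g^{2}$ ($N{\left(g,A \right)} = g^{2} A + 19 = A g^{2} + 19 = 19 + A g^{2}$)
$B{\left(k \right)} = -24$ ($B{\left(k \right)} = \left(-6\right) 4 = -24$)
$B{\left(5 \right)} N{\left(-23,-30 \right)} = - 24 \left(19 - 30 \left(-23\right)^{2}\right) = - 24 \left(19 - 15870\right) = \left(-24\right) \left(-15851\right) = 380424$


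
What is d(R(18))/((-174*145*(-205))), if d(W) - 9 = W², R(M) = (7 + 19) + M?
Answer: 389/1034430 ≈ 0.00037605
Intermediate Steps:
R(M) = 26 + M
d(W) = 9 + W²
d(R(18))/((-174*145*(-205))) = (9 + (26 + 18)²)/((-174*145*(-205))) = (9 + 44²)/((-25230*(-205))) = (9 + 1936)/5172150 = 1945*(1/5172150) = 389/1034430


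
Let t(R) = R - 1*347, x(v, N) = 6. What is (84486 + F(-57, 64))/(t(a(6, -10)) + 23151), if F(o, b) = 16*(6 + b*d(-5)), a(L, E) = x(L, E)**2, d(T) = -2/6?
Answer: 126361/34260 ≈ 3.6883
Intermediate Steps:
d(T) = -1/3 (d(T) = -2*1/6 = -1/3)
a(L, E) = 36 (a(L, E) = 6**2 = 36)
F(o, b) = 96 - 16*b/3 (F(o, b) = 16*(6 + b*(-1/3)) = 16*(6 - b/3) = 96 - 16*b/3)
t(R) = -347 + R (t(R) = R - 347 = -347 + R)
(84486 + F(-57, 64))/(t(a(6, -10)) + 23151) = (84486 + (96 - 16/3*64))/((-347 + 36) + 23151) = (84486 + (96 - 1024/3))/(-311 + 23151) = (84486 - 736/3)/22840 = (252722/3)*(1/22840) = 126361/34260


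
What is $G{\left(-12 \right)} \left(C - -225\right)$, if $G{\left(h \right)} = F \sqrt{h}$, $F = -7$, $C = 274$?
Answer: $- 6986 i \sqrt{3} \approx - 12100.0 i$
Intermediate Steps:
$G{\left(h \right)} = - 7 \sqrt{h}$
$G{\left(-12 \right)} \left(C - -225\right) = - 7 \sqrt{-12} \left(274 - -225\right) = - 7 \cdot 2 i \sqrt{3} \left(274 + 225\right) = - 14 i \sqrt{3} \cdot 499 = - 6986 i \sqrt{3}$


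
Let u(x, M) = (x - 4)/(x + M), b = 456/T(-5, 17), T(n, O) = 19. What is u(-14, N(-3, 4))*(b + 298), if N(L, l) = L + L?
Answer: 1449/5 ≈ 289.80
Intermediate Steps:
N(L, l) = 2*L
b = 24 (b = 456/19 = 456*(1/19) = 24)
u(x, M) = (-4 + x)/(M + x)
u(-14, N(-3, 4))*(b + 298) = ((-4 - 14)/(2*(-3) - 14))*(24 + 298) = (-18/(-6 - 14))*322 = (-18/(-20))*322 = -1/20*(-18)*322 = (9/10)*322 = 1449/5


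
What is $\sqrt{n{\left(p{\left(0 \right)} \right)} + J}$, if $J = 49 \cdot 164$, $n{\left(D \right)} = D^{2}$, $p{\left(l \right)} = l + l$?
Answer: $14 \sqrt{41} \approx 89.644$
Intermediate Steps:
$p{\left(l \right)} = 2 l$
$J = 8036$
$\sqrt{n{\left(p{\left(0 \right)} \right)} + J} = \sqrt{\left(2 \cdot 0\right)^{2} + 8036} = \sqrt{0^{2} + 8036} = \sqrt{0 + 8036} = \sqrt{8036} = 14 \sqrt{41}$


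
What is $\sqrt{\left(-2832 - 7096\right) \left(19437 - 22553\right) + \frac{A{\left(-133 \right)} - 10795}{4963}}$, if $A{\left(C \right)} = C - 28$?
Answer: $\frac{2 \sqrt{190496826691871}}{4963} \approx 5562.0$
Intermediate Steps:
$A{\left(C \right)} = -28 + C$ ($A{\left(C \right)} = C - 28 = -28 + C$)
$\sqrt{\left(-2832 - 7096\right) \left(19437 - 22553\right) + \frac{A{\left(-133 \right)} - 10795}{4963}} = \sqrt{\left(-2832 - 7096\right) \left(19437 - 22553\right) + \frac{\left(-28 - 133\right) - 10795}{4963}} = \sqrt{\left(-9928\right) \left(-3116\right) + \left(-161 - 10795\right) \frac{1}{4963}} = \sqrt{30935648 - \frac{10956}{4963}} = \sqrt{\frac{153533610068}{4963}} = \frac{2 \sqrt{190496826691871}}{4963}$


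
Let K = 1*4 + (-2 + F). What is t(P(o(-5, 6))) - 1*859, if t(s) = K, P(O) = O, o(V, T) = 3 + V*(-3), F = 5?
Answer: -852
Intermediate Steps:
o(V, T) = 3 - 3*V
K = 7 (K = 1*4 + (-2 + 5) = 4 + 3 = 7)
t(s) = 7
t(P(o(-5, 6))) - 1*859 = 7 - 1*859 = 7 - 859 = -852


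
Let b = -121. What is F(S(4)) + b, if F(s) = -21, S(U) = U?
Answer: -142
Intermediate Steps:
F(S(4)) + b = -21 - 121 = -142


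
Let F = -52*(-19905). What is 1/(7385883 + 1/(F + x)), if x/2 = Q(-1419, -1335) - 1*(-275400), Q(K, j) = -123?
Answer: 1585614/11711159487163 ≈ 1.3539e-7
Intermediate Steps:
F = 1035060
x = 550554 (x = 2*(-123 - 1*(-275400)) = 2*(-123 + 275400) = 2*275277 = 550554)
1/(7385883 + 1/(F + x)) = 1/(7385883 + 1/(1035060 + 550554)) = 1/(7385883 + 1/1585614) = 1/(11711159487163/1585614) = 1585614/11711159487163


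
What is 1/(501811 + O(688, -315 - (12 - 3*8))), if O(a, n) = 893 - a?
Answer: 1/502016 ≈ 1.9920e-6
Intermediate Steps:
1/(501811 + O(688, -315 - (12 - 3*8))) = 1/(501811 + (893 - 1*688)) = 1/(501811 + (893 - 688)) = 1/(501811 + 205) = 1/502016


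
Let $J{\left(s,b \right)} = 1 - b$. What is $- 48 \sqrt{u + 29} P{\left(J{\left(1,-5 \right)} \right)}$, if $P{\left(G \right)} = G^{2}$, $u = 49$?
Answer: $- 1728 \sqrt{78} \approx -15261.0$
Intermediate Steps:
$- 48 \sqrt{u + 29} P{\left(J{\left(1,-5 \right)} \right)} = - 48 \sqrt{49 + 29} \left(1 - -5\right)^{2} = - 48 \sqrt{78} \left(1 + 5\right)^{2} = - 48 \sqrt{78} \cdot 6^{2} = - 48 \sqrt{78} \cdot 36 = - 1728 \sqrt{78}$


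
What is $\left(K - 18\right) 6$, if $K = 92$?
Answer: $444$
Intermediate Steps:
$\left(K - 18\right) 6 = \left(92 - 18\right) 6 = 74 \cdot 6 = 444$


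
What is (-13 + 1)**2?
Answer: 144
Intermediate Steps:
(-13 + 1)**2 = (-12)**2 = 144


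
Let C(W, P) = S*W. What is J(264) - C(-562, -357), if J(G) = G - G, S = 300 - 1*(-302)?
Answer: 338324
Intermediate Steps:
S = 602 (S = 300 + 302 = 602)
J(G) = 0
C(W, P) = 602*W
J(264) - C(-562, -357) = 0 - 602*(-562) = 0 - 1*(-338324) = 0 + 338324 = 338324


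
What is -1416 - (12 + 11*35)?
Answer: -1813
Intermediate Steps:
-1416 - (12 + 11*35) = -1416 - (12 + 385) = -1416 - 1*397 = -1416 - 397 = -1813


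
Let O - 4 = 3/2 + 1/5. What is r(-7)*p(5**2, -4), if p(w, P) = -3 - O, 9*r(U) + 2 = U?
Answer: 87/10 ≈ 8.7000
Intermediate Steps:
O = 57/10 (O = 4 + (3/2 + 1/5) = 4 + 17/10 = 57/10 ≈ 5.7000)
r(U) = -2/9 + U/9
p(w, P) = -87/10 (p(w, P) = -3 - 1*57/10 = -3 - 57/10 = -87/10)
r(-7)*p(5**2, -4) = (-2/9 + (1/9)*(-7))*(-87/10) = (-2/9 - 7/9)*(-87/10) = -1*(-87/10) = 87/10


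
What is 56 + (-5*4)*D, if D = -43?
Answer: 916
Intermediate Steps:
56 + (-5*4)*D = 56 - 5*4*(-43) = 56 - 20*(-43) = 56 + 860 = 916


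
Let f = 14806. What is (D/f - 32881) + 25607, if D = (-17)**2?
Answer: -107698555/14806 ≈ -7274.0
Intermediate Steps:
D = 289
(D/f - 32881) + 25607 = (289/14806 - 32881) + 25607 = -486835797/14806 + 25607 = -107698555/14806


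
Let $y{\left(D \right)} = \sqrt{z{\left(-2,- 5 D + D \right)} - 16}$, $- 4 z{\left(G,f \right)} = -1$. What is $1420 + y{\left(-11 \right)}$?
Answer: $1420 + \frac{3 i \sqrt{7}}{2} \approx 1420.0 + 3.9686 i$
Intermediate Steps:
$z{\left(G,f \right)} = \frac{1}{4}$ ($z{\left(G,f \right)} = \left(- \frac{1}{4}\right) \left(-1\right) = \frac{1}{4}$)
$y{\left(D \right)} = \frac{3 i \sqrt{7}}{2}$ ($y{\left(D \right)} = \sqrt{\frac{1}{4} - 16} = \sqrt{- \frac{63}{4}} = \frac{3 i \sqrt{7}}{2}$)
$1420 + y{\left(-11 \right)} = 1420 + \frac{3 i \sqrt{7}}{2}$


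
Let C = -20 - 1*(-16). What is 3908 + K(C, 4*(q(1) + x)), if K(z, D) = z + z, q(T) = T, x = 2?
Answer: 3900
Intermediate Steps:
C = -4 (C = -20 + 16 = -4)
K(z, D) = 2*z
3908 + K(C, 4*(q(1) + x)) = 3908 + 2*(-4) = 3908 - 8 = 3900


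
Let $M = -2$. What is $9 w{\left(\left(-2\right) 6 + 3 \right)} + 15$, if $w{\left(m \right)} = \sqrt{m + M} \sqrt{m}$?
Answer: $15 - 27 \sqrt{11} \approx -74.549$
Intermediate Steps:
$w{\left(m \right)} = \sqrt{m} \sqrt{-2 + m}$ ($w{\left(m \right)} = \sqrt{m - 2} \sqrt{m} = \sqrt{-2 + m} \sqrt{m} = \sqrt{m} \sqrt{-2 + m}$)
$9 w{\left(\left(-2\right) 6 + 3 \right)} + 15 = 9 \sqrt{\left(-2\right) 6 + 3} \sqrt{-2 + \left(\left(-2\right) 6 + 3\right)} + 15 = 9 \sqrt{-12 + 3} \sqrt{-2 + \left(-12 + 3\right)} + 15 = 9 \sqrt{-9} \sqrt{-2 - 9} + 15 = 9 \cdot 3 i \sqrt{-11} + 15 = 9 \cdot 3 i i \sqrt{11} + 15 = 9 \left(- 3 \sqrt{11}\right) + 15 = - 27 \sqrt{11} + 15 = 15 - 27 \sqrt{11}$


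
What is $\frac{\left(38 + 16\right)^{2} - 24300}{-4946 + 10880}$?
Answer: $- \frac{3564}{989} \approx -3.6036$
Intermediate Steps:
$\frac{\left(38 + 16\right)^{2} - 24300}{-4946 + 10880} = \frac{54^{2} - 24300}{5934} = \left(2916 - 24300\right) \frac{1}{5934} = \left(-21384\right) \frac{1}{5934} = - \frac{3564}{989}$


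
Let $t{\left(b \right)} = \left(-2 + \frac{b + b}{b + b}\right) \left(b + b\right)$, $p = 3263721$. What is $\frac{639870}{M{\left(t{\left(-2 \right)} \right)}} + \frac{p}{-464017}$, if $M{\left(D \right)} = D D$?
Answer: $\frac{148429169127}{3712136} \approx 39985.0$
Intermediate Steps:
$t{\left(b \right)} = - 2 b$ ($t{\left(b \right)} = \left(-2 + \frac{2 b}{2 b}\right) 2 b = \left(-2 + 2 b \frac{1}{2 b}\right) 2 b = \left(-2 + 1\right) 2 b = - 2 b$)
$M{\left(D \right)} = D^{2}$
$\frac{639870}{M{\left(t{\left(-2 \right)} \right)}} + \frac{p}{-464017} = \frac{639870}{\left(\left(-2\right) \left(-2\right)\right)^{2}} + \frac{3263721}{-464017} = \frac{639870}{4^{2}} + 3263721 \left(- \frac{1}{464017}\right) = \frac{639870}{16} - \frac{3263721}{464017} = 639870 \cdot \frac{1}{16} - \frac{3263721}{464017} = \frac{319935}{8} - \frac{3263721}{464017} = \frac{148429169127}{3712136}$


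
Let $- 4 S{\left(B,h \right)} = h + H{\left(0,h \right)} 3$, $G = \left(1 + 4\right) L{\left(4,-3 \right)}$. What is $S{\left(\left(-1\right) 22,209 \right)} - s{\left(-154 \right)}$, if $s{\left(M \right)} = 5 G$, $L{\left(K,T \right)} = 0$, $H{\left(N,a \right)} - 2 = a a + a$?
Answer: $- \frac{131885}{4} \approx -32971.0$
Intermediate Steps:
$H{\left(N,a \right)} = 2 + a + a^{2}$ ($H{\left(N,a \right)} = 2 + \left(a a + a\right) = 2 + \left(a^{2} + a\right) = 2 + \left(a + a^{2}\right) = 2 + a + a^{2}$)
$G = 0$ ($G = \left(1 + 4\right) 0 = 5 \cdot 0 = 0$)
$S{\left(B,h \right)} = - \frac{3}{2} - h - \frac{3 h^{2}}{4}$ ($S{\left(B,h \right)} = - \frac{h + \left(2 + h + h^{2}\right) 3}{4} = - \frac{h + \left(6 + 3 h + 3 h^{2}\right)}{4} = - \frac{6 + 3 h^{2} + 4 h}{4} = - \frac{3}{2} - h - \frac{3 h^{2}}{4}$)
$s{\left(M \right)} = 0$ ($s{\left(M \right)} = 5 \cdot 0 = 0$)
$S{\left(\left(-1\right) 22,209 \right)} - s{\left(-154 \right)} = \left(- \frac{3}{2} - 209 - \frac{3 \cdot 209^{2}}{4}\right) - 0 = \left(- \frac{3}{2} - 209 - \frac{131043}{4}\right) + 0 = - \frac{131885}{4} + 0 = - \frac{131885}{4}$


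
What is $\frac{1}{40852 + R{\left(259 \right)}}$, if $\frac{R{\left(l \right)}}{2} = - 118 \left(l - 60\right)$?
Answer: $- \frac{1}{6112} \approx -0.00016361$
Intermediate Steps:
$R{\left(l \right)} = 14160 - 236 l$ ($R{\left(l \right)} = 2 \left(- 118 \left(l - 60\right)\right) = 2 \left(- 118 \left(-60 + l\right)\right) = 2 \left(7080 - 118 l\right) = 14160 - 236 l$)
$\frac{1}{40852 + R{\left(259 \right)}} = \frac{1}{40852 + \left(14160 - 61124\right)} = \frac{1}{40852 - 46964} = \frac{1}{-6112} = - \frac{1}{6112}$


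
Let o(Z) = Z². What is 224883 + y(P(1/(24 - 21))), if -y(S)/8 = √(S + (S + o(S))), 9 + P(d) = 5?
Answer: 224883 - 16*√2 ≈ 2.2486e+5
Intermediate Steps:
P(d) = -4 (P(d) = -9 + 5 = -4)
y(S) = -8*√(S² + 2*S) (y(S) = -8*√(S + (S + S²)) = -8*√(S² + 2*S))
224883 + y(P(1/(24 - 21))) = 224883 - 8*2*√2 = 224883 - 16*√2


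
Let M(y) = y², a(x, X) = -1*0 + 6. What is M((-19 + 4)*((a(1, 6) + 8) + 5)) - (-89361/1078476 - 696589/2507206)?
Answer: 36605041330092055/450660249676 ≈ 81225.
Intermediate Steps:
a(x, X) = 6 (a(x, X) = 0 + 6 = 6)
M((-19 + 4)*((a(1, 6) + 8) + 5)) - (-89361/1078476 - 696589/2507206) = ((-19 + 4)*((6 + 8) + 5))² - (-89361/1078476 - 696589/2507206) = (-15*(14 + 5))² - (-89361*1/1078476 - 696589*1/2507206) = (-15*19)² - (-29787/359492 - 696589/2507206) = (-285)² - 1*(-162550158955/450660249676) = 81225 + 162550158955/450660249676 = 36605041330092055/450660249676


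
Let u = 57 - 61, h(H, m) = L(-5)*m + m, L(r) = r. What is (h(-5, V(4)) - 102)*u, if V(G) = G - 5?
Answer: 392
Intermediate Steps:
V(G) = -5 + G
h(H, m) = -4*m (h(H, m) = -5*m + m = -4*m)
u = -4
(h(-5, V(4)) - 102)*u = (-4*(-5 + 4) - 102)*(-4) = (-4*(-1) - 102)*(-4) = (4 - 102)*(-4) = -98*(-4) = 392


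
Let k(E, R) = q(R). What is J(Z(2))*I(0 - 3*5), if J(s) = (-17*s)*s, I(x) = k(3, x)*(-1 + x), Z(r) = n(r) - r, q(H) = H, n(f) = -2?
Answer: -65280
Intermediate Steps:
k(E, R) = R
Z(r) = -2 - r
I(x) = x*(-1 + x)
J(s) = -17*s²
J(Z(2))*I(0 - 3*5) = (-17*(-2 - 1*2)²)*((0 - 3*5)*(-1 + (0 - 3*5))) = (-17*(-2 - 2)²)*((0 - 15)*(-1 + (0 - 15))) = (-17*(-4)²)*(-15*(-1 - 15)) = (-17*16)*(-15*(-16)) = -272*240 = -65280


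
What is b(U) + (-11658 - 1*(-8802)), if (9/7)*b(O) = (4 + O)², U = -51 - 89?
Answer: 103768/9 ≈ 11530.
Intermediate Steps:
U = -140
b(O) = 7*(4 + O)²/9
b(U) + (-11658 - 1*(-8802)) = 7*(4 - 140)²/9 + (-11658 - 1*(-8802)) = (7/9)*(-136)² + (-11658 + 8802) = (7/9)*18496 - 2856 = 129472/9 - 2856 = 103768/9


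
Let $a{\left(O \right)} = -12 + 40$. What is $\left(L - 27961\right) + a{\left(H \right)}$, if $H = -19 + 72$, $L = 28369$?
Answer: $436$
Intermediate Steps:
$H = 53$
$a{\left(O \right)} = 28$
$\left(L - 27961\right) + a{\left(H \right)} = \left(28369 - 27961\right) + 28 = 408 + 28 = 436$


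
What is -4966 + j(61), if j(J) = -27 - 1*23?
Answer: -5016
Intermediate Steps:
j(J) = -50 (j(J) = -27 - 23 = -50)
-4966 + j(61) = -4966 - 50 = -5016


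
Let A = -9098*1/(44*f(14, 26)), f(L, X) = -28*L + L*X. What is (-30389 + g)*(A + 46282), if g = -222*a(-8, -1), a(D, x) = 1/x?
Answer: -860189711587/616 ≈ -1.3964e+9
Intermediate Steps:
g = 222 (g = -222/(-1) = -222*(-1) = 222)
A = 4549/616 (A = -9098*1/(616*(-28 + 26)) = -9098/(44*(14*(-2))) = -9098/(44*(-28)) = -9098/(-1232) = -9098*(-1/1232) = 4549/616 ≈ 7.3847)
(-30389 + g)*(A + 46282) = (-30389 + 222)*(4549/616 + 46282) = -30167*28514261/616 = -860189711587/616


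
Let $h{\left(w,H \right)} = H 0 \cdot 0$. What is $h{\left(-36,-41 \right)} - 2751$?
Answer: $-2751$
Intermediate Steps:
$h{\left(w,H \right)} = 0$ ($h{\left(w,H \right)} = 0 \cdot 0 = 0$)
$h{\left(-36,-41 \right)} - 2751 = 0 - 2751 = -2751$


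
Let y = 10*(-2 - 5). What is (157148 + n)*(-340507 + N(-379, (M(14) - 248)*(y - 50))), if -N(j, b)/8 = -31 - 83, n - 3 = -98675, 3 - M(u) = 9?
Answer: -19858157220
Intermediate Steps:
y = -70 (y = 10*(-7) = -70)
M(u) = -6 (M(u) = 3 - 1*9 = 3 - 9 = -6)
n = -98672 (n = 3 - 98675 = -98672)
N(j, b) = 912 (N(j, b) = -8*(-31 - 83) = -8*(-114) = 912)
(157148 + n)*(-340507 + N(-379, (M(14) - 248)*(y - 50))) = (157148 - 98672)*(-340507 + 912) = 58476*(-339595) = -19858157220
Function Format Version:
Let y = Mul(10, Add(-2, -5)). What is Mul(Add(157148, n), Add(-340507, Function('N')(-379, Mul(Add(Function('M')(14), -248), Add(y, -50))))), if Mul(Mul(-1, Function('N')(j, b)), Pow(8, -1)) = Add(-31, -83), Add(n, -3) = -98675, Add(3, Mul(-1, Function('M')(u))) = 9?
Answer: -19858157220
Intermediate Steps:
y = -70 (y = Mul(10, -7) = -70)
Function('M')(u) = -6 (Function('M')(u) = Add(3, Mul(-1, 9)) = Add(3, -9) = -6)
n = -98672 (n = Add(3, -98675) = -98672)
Function('N')(j, b) = 912 (Function('N')(j, b) = Mul(-8, Add(-31, -83)) = Mul(-8, -114) = 912)
Mul(Add(157148, n), Add(-340507, Function('N')(-379, Mul(Add(Function('M')(14), -248), Add(y, -50))))) = Mul(Add(157148, -98672), Add(-340507, 912)) = Mul(58476, -339595) = -19858157220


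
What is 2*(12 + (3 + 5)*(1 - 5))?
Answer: -40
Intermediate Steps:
2*(12 + (3 + 5)*(1 - 5)) = 2*(12 + 8*(-4)) = 2*(12 - 32) = 2*(-20) = -40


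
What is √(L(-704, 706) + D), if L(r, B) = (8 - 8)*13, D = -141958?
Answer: I*√141958 ≈ 376.77*I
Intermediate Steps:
L(r, B) = 0 (L(r, B) = 0*13 = 0)
√(L(-704, 706) + D) = √(0 - 141958) = √(-141958) = I*√141958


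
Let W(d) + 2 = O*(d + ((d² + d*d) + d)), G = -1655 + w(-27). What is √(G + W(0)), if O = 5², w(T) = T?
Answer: 2*I*√421 ≈ 41.037*I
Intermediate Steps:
O = 25
G = -1682 (G = -1655 - 27 = -1682)
W(d) = -2 + 50*d + 50*d² (W(d) = -2 + 25*(d + ((d² + d*d) + d)) = -2 + 25*(d + ((d² + d²) + d)) = -2 + 25*(d + (2*d² + d)) = -2 + 25*(d + (d + 2*d²)) = -2 + 25*(2*d + 2*d²) = -2 + (50*d + 50*d²) = -2 + 50*d + 50*d²)
√(G + W(0)) = √(-1682 + (-2 + 50*0 + 50*0²)) = √(-1682 + (-2 + 0 + 50*0)) = √(-1682 + (-2 + 0 + 0)) = √(-1682 - 2) = √(-1684) = 2*I*√421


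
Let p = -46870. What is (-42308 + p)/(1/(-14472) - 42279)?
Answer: 1290584016/611861689 ≈ 2.1093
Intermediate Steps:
(-42308 + p)/(1/(-14472) - 42279) = (-42308 - 46870)/(1/(-14472) - 42279) = -89178/(-1/14472 - 42279) = -89178/(-611861689/14472) = -89178*(-14472/611861689) = 1290584016/611861689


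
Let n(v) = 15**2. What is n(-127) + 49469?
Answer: 49694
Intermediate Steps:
n(v) = 225
n(-127) + 49469 = 225 + 49469 = 49694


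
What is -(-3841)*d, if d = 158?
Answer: 606878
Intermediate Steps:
-(-3841)*d = -(-3841)*158 = -1*(-606878) = 606878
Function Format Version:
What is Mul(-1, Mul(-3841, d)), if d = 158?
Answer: 606878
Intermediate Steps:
Mul(-1, Mul(-3841, d)) = Mul(-1, Mul(-3841, 158)) = Mul(-1, -606878) = 606878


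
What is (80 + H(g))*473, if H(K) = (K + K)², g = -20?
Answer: 794640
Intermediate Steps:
H(K) = 4*K² (H(K) = (2*K)² = 4*K²)
(80 + H(g))*473 = (80 + 4*(-20)²)*473 = (80 + 4*400)*473 = (80 + 1600)*473 = 1680*473 = 794640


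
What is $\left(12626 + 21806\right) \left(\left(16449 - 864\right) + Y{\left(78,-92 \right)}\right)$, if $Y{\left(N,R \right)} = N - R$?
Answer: $542476160$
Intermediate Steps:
$\left(12626 + 21806\right) \left(\left(16449 - 864\right) + Y{\left(78,-92 \right)}\right) = \left(12626 + 21806\right) \left(\left(16449 - 864\right) + \left(78 - -92\right)\right) = 34432 \left(15585 + \left(78 + 92\right)\right) = 34432 \left(15585 + 170\right) = 34432 \cdot 15755 = 542476160$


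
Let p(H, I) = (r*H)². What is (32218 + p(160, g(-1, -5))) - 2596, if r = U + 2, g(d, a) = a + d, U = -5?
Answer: 260022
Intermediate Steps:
r = -3 (r = -5 + 2 = -3)
p(H, I) = 9*H² (p(H, I) = (-3*H)² = 9*H²)
(32218 + p(160, g(-1, -5))) - 2596 = (32218 + 9*160²) - 2596 = (32218 + 9*25600) - 2596 = (32218 + 230400) - 2596 = 262618 - 2596 = 260022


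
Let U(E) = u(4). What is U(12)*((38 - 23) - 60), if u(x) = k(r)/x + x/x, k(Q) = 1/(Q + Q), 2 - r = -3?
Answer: -369/8 ≈ -46.125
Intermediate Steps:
r = 5 (r = 2 - 1*(-3) = 2 + 3 = 5)
k(Q) = 1/(2*Q)
u(x) = 1 + 1/(10*x) (u(x) = ((½)/5)/x + x/x = ((½)*(⅕))/x + 1 = 1/(10*x) + 1 = 1 + 1/(10*x))
U(E) = 41/40 (U(E) = (⅒ + 4)/4 = (¼)*(41/10) = 41/40)
U(12)*((38 - 23) - 60) = 41*((38 - 23) - 60)/40 = 41*(15 - 60)/40 = (41/40)*(-45) = -369/8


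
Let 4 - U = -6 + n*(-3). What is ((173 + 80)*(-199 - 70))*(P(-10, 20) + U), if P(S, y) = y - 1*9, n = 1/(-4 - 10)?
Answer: -19804587/14 ≈ -1.4146e+6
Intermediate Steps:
n = -1/14 (n = 1/(-14) = -1/14 ≈ -0.071429)
P(S, y) = -9 + y (P(S, y) = y - 9 = -9 + y)
U = 137/14 (U = 4 - (-6 - 1/14*(-3)) = 4 - (-6 + 3/14) = 4 - 1*(-81/14) = 4 + 81/14 = 137/14 ≈ 9.7857)
((173 + 80)*(-199 - 70))*(P(-10, 20) + U) = ((173 + 80)*(-199 - 70))*((-9 + 20) + 137/14) = (253*(-269))*(11 + 137/14) = -68057*291/14 = -19804587/14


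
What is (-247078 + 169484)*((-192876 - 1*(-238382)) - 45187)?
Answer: -24752486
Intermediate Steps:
(-247078 + 169484)*((-192876 - 1*(-238382)) - 45187) = -77594*((-192876 + 238382) - 45187) = -77594*(45506 - 45187) = -77594*319 = -24752486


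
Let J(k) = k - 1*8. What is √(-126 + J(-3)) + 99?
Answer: 99 + I*√137 ≈ 99.0 + 11.705*I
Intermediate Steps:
J(k) = -8 + k (J(k) = k - 8 = -8 + k)
√(-126 + J(-3)) + 99 = √(-126 + (-8 - 3)) + 99 = √(-126 - 11) + 99 = √(-137) + 99 = I*√137 + 99 = 99 + I*√137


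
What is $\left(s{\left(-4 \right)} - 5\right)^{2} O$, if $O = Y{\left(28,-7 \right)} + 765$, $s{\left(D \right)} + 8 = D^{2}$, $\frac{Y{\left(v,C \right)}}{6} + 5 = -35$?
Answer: $4725$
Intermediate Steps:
$Y{\left(v,C \right)} = -240$ ($Y{\left(v,C \right)} = -30 + 6 \left(-35\right) = -30 - 210 = -240$)
$s{\left(D \right)} = -8 + D^{2}$
$O = 525$ ($O = -240 + 765 = 525$)
$\left(s{\left(-4 \right)} - 5\right)^{2} O = \left(\left(-8 + \left(-4\right)^{2}\right) - 5\right)^{2} \cdot 525 = \left(\left(-8 + 16\right) - 5\right)^{2} \cdot 525 = \left(8 - 5\right)^{2} \cdot 525 = 3^{2} \cdot 525 = 9 \cdot 525 = 4725$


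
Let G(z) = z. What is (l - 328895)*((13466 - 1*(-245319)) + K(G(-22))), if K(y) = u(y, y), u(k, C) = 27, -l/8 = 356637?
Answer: -823537454692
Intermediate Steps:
l = -2853096 (l = -8*356637 = -2853096)
K(y) = 27
(l - 328895)*((13466 - 1*(-245319)) + K(G(-22))) = (-2853096 - 328895)*((13466 - 1*(-245319)) + 27) = -3181991*((13466 + 245319) + 27) = -3181991*(258785 + 27) = -3181991*258812 = -823537454692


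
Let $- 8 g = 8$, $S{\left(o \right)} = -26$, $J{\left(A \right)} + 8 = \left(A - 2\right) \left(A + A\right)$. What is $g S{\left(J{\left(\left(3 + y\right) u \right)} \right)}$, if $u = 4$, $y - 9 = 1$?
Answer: $26$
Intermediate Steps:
$y = 10$ ($y = 9 + 1 = 10$)
$J{\left(A \right)} = -8 + 2 A \left(-2 + A\right)$ ($J{\left(A \right)} = -8 + \left(A - 2\right) \left(A + A\right) = -8 + \left(-2 + A\right) 2 A = -8 + 2 A \left(-2 + A\right)$)
$g = -1$ ($g = \left(- \frac{1}{8}\right) 8 = -1$)
$g S{\left(J{\left(\left(3 + y\right) u \right)} \right)} = \left(-1\right) \left(-26\right) = 26$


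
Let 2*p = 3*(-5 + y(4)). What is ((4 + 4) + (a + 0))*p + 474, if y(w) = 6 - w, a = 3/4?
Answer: 3477/8 ≈ 434.63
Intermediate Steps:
a = ¾ (a = 3*(¼) = ¾ ≈ 0.75000)
p = -9/2 (p = (3*(-5 + (6 - 1*4)))/2 = (3*(-5 + (6 - 4)))/2 = (3*(-5 + 2))/2 = (3*(-3))/2 = (½)*(-9) = -9/2 ≈ -4.5000)
((4 + 4) + (a + 0))*p + 474 = ((4 + 4) + (¾ + 0))*(-9/2) + 474 = (8 + ¾)*(-9/2) + 474 = (35/4)*(-9/2) + 474 = -315/8 + 474 = 3477/8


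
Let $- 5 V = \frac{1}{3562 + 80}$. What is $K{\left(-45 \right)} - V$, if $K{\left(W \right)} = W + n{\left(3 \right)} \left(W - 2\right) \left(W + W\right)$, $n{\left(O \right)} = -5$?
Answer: $- \frac{385960949}{18210} \approx -21195.0$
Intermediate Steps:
$V = - \frac{1}{18210}$ ($V = - \frac{1}{5 \left(3562 + 80\right)} = - \frac{1}{5 \cdot 3642} = \left(- \frac{1}{5}\right) \frac{1}{3642} = - \frac{1}{18210} \approx -5.4915 \cdot 10^{-5}$)
$K{\left(W \right)} = W - 10 W \left(-2 + W\right)$ ($K{\left(W \right)} = W - 5 \left(W - 2\right) \left(W + W\right) = W - 5 \left(-2 + W\right) 2 W = W - 5 \cdot 2 W \left(-2 + W\right) = W - 10 W \left(-2 + W\right)$)
$K{\left(-45 \right)} - V = - 45 \left(21 - -450\right) - - \frac{1}{18210} = - 45 \left(21 + 450\right) + \frac{1}{18210} = \left(-45\right) 471 + \frac{1}{18210} = -21195 + \frac{1}{18210} = - \frac{385960949}{18210}$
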